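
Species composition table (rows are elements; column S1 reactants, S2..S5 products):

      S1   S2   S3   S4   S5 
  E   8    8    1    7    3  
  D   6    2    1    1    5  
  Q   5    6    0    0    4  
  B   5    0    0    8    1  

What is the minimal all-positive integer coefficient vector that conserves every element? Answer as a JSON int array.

Coefficients: [6, 1, 1, 3, 6]

E: 6·8 = 48 | 1·8+1·1+3·7+6·3 = 48
D: 6·6 = 36 | 1·2+1·1+3·1+6·5 = 36
Q: 6·5 = 30 | 1·6+1·0+3·0+6·4 = 30
B: 6·5 = 30 | 1·0+1·0+3·8+6·1 = 30
gcd(6,1,1,3,6) = 1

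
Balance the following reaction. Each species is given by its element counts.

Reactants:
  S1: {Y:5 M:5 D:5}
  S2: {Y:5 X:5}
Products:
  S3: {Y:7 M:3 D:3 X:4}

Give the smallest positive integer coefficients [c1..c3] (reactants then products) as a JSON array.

Coefficients: [3, 4, 5]

Y: 3·5+4·5 = 35 | 5·7 = 35
M: 3·5+4·0 = 15 | 5·3 = 15
D: 3·5+4·0 = 15 | 5·3 = 15
X: 3·0+4·5 = 20 | 5·4 = 20
gcd(3,4,5) = 1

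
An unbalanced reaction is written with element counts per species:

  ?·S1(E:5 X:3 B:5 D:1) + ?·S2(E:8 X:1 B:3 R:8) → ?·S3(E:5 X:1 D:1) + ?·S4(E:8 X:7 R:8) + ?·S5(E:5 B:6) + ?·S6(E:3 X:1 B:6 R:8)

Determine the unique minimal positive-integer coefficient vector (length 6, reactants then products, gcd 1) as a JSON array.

E: 3·5+3·8 = 39 | 3·5+1·8+2·5+2·3 = 39
X: 3·3+3·1 = 12 | 3·1+1·7+2·0+2·1 = 12
B: 3·5+3·3 = 24 | 3·0+1·0+2·6+2·6 = 24
D: 3·1+3·0 = 3 | 3·1+1·0+2·0+2·0 = 3
R: 3·0+3·8 = 24 | 3·0+1·8+2·0+2·8 = 24
gcd(3,3,3,1,2,2) = 1

Coefficients: [3, 3, 3, 1, 2, 2]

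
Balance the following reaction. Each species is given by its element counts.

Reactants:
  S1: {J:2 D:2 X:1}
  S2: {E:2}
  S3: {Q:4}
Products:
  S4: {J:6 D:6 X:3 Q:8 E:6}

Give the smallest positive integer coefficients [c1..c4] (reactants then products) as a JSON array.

J: 3·2+3·0+2·0 = 6 | 1·6 = 6
D: 3·2+3·0+2·0 = 6 | 1·6 = 6
X: 3·1+3·0+2·0 = 3 | 1·3 = 3
Q: 3·0+3·0+2·4 = 8 | 1·8 = 8
E: 3·0+3·2+2·0 = 6 | 1·6 = 6
gcd(3,3,2,1) = 1

Coefficients: [3, 3, 2, 1]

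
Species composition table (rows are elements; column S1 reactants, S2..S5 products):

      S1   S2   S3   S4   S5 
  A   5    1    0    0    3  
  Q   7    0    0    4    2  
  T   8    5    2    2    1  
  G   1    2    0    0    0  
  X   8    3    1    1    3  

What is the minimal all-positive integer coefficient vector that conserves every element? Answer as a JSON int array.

Coefficients: [2, 1, 2, 2, 3]

A: 2·5 = 10 | 1·1+2·0+2·0+3·3 = 10
Q: 2·7 = 14 | 1·0+2·0+2·4+3·2 = 14
T: 2·8 = 16 | 1·5+2·2+2·2+3·1 = 16
G: 2·1 = 2 | 1·2+2·0+2·0+3·0 = 2
X: 2·8 = 16 | 1·3+2·1+2·1+3·3 = 16
gcd(2,1,2,2,3) = 1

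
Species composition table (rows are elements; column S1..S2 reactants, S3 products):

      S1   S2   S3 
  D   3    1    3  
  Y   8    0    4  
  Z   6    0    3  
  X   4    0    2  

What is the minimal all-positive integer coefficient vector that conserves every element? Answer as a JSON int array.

Coefficients: [1, 3, 2]

D: 1·3+3·1 = 6 | 2·3 = 6
Y: 1·8+3·0 = 8 | 2·4 = 8
Z: 1·6+3·0 = 6 | 2·3 = 6
X: 1·4+3·0 = 4 | 2·2 = 4
gcd(1,3,2) = 1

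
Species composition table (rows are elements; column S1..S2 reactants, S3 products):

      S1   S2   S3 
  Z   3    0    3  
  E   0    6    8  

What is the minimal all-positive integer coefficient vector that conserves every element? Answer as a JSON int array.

Z: 3·3+4·0 = 9 | 3·3 = 9
E: 3·0+4·6 = 24 | 3·8 = 24
gcd(3,4,3) = 1

Coefficients: [3, 4, 3]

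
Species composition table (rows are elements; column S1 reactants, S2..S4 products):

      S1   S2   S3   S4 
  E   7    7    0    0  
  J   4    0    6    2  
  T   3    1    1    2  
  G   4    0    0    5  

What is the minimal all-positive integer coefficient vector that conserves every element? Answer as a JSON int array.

E: 5·7 = 35 | 5·7+2·0+4·0 = 35
J: 5·4 = 20 | 5·0+2·6+4·2 = 20
T: 5·3 = 15 | 5·1+2·1+4·2 = 15
G: 5·4 = 20 | 5·0+2·0+4·5 = 20
gcd(5,5,2,4) = 1

Coefficients: [5, 5, 2, 4]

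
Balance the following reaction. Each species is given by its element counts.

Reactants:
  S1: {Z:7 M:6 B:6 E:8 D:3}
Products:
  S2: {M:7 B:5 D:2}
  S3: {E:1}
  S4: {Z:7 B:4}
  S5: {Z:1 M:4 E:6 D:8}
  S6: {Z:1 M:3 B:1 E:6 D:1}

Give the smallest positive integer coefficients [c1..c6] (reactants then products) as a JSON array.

Z: 6·7 = 42 | 2·0+6·0+5·7+1·1+6·1 = 42
M: 6·6 = 36 | 2·7+6·0+5·0+1·4+6·3 = 36
B: 6·6 = 36 | 2·5+6·0+5·4+1·0+6·1 = 36
E: 6·8 = 48 | 2·0+6·1+5·0+1·6+6·6 = 48
D: 6·3 = 18 | 2·2+6·0+5·0+1·8+6·1 = 18
gcd(6,2,6,5,1,6) = 1

Coefficients: [6, 2, 6, 5, 1, 6]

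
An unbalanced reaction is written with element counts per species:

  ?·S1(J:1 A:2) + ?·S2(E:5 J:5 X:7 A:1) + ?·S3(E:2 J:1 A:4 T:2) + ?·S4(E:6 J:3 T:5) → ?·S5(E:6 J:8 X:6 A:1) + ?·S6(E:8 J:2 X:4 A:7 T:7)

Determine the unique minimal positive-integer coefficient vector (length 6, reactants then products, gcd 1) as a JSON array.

Coefficients: [4, 6, 3, 3, 5, 3]

E: 4·0+6·5+3·2+3·6 = 54 | 5·6+3·8 = 54
J: 4·1+6·5+3·1+3·3 = 46 | 5·8+3·2 = 46
X: 4·0+6·7+3·0+3·0 = 42 | 5·6+3·4 = 42
A: 4·2+6·1+3·4+3·0 = 26 | 5·1+3·7 = 26
T: 4·0+6·0+3·2+3·5 = 21 | 5·0+3·7 = 21
gcd(4,6,3,3,5,3) = 1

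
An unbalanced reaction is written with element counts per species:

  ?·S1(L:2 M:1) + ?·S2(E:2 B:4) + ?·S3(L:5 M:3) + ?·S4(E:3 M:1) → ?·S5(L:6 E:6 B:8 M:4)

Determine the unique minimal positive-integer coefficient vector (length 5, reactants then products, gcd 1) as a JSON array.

Coefficients: [4, 6, 2, 2, 3]

L: 4·2+6·0+2·5+2·0 = 18 | 3·6 = 18
E: 4·0+6·2+2·0+2·3 = 18 | 3·6 = 18
B: 4·0+6·4+2·0+2·0 = 24 | 3·8 = 24
M: 4·1+6·0+2·3+2·1 = 12 | 3·4 = 12
gcd(4,6,2,2,3) = 1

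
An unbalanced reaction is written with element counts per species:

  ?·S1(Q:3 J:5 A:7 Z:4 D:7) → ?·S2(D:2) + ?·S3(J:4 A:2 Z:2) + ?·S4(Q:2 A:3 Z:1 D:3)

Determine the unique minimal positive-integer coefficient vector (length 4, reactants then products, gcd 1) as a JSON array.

Q: 4·3 = 12 | 5·0+5·0+6·2 = 12
J: 4·5 = 20 | 5·0+5·4+6·0 = 20
A: 4·7 = 28 | 5·0+5·2+6·3 = 28
Z: 4·4 = 16 | 5·0+5·2+6·1 = 16
D: 4·7 = 28 | 5·2+5·0+6·3 = 28
gcd(4,5,5,6) = 1

Coefficients: [4, 5, 5, 6]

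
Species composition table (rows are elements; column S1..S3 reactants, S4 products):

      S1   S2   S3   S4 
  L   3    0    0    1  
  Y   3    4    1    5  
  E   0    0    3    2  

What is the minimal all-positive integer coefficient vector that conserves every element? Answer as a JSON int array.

Coefficients: [2, 5, 4, 6]

L: 2·3+5·0+4·0 = 6 | 6·1 = 6
Y: 2·3+5·4+4·1 = 30 | 6·5 = 30
E: 2·0+5·0+4·3 = 12 | 6·2 = 12
gcd(2,5,4,6) = 1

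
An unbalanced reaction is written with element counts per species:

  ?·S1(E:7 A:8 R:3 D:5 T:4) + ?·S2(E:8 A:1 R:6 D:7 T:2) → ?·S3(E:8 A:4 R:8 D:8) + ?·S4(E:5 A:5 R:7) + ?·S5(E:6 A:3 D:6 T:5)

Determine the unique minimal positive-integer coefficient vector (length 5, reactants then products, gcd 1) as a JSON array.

Coefficients: [5, 5, 3, 3, 6]

E: 5·7+5·8 = 75 | 3·8+3·5+6·6 = 75
A: 5·8+5·1 = 45 | 3·4+3·5+6·3 = 45
R: 5·3+5·6 = 45 | 3·8+3·7+6·0 = 45
D: 5·5+5·7 = 60 | 3·8+3·0+6·6 = 60
T: 5·4+5·2 = 30 | 3·0+3·0+6·5 = 30
gcd(5,5,3,3,6) = 1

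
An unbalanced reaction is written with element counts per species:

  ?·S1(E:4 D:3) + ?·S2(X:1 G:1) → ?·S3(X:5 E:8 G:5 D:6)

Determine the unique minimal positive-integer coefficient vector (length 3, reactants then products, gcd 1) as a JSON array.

X: 2·0+5·1 = 5 | 1·5 = 5
E: 2·4+5·0 = 8 | 1·8 = 8
G: 2·0+5·1 = 5 | 1·5 = 5
D: 2·3+5·0 = 6 | 1·6 = 6
gcd(2,5,1) = 1

Coefficients: [2, 5, 1]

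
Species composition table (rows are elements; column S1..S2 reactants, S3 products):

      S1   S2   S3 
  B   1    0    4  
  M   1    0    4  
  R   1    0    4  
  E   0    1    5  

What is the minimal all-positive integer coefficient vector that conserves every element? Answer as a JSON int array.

Coefficients: [4, 5, 1]

B: 4·1+5·0 = 4 | 1·4 = 4
M: 4·1+5·0 = 4 | 1·4 = 4
R: 4·1+5·0 = 4 | 1·4 = 4
E: 4·0+5·1 = 5 | 1·5 = 5
gcd(4,5,1) = 1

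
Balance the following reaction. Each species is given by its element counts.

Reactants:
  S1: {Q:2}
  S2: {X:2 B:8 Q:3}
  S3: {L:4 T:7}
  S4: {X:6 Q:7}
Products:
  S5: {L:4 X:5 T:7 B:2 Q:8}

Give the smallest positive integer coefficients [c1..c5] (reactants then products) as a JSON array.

L: 4·0+1·0+4·4+3·0 = 16 | 4·4 = 16
X: 4·0+1·2+4·0+3·6 = 20 | 4·5 = 20
T: 4·0+1·0+4·7+3·0 = 28 | 4·7 = 28
B: 4·0+1·8+4·0+3·0 = 8 | 4·2 = 8
Q: 4·2+1·3+4·0+3·7 = 32 | 4·8 = 32
gcd(4,1,4,3,4) = 1

Coefficients: [4, 1, 4, 3, 4]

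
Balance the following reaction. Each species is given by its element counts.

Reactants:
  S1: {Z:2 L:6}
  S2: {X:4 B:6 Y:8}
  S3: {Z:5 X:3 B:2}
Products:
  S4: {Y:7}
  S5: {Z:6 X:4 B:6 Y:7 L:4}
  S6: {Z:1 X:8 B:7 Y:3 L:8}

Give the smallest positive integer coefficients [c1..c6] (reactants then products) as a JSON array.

Coefficients: [6, 6, 4, 1, 5, 2]

Z: 6·2+6·0+4·5 = 32 | 1·0+5·6+2·1 = 32
X: 6·0+6·4+4·3 = 36 | 1·0+5·4+2·8 = 36
B: 6·0+6·6+4·2 = 44 | 1·0+5·6+2·7 = 44
Y: 6·0+6·8+4·0 = 48 | 1·7+5·7+2·3 = 48
L: 6·6+6·0+4·0 = 36 | 1·0+5·4+2·8 = 36
gcd(6,6,4,1,5,2) = 1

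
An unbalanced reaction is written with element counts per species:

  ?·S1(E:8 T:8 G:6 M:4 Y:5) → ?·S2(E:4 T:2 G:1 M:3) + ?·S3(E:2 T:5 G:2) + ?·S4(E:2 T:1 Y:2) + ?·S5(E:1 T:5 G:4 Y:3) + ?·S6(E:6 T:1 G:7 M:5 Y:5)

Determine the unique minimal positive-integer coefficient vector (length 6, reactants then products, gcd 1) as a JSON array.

E: 5·8 = 40 | 5·4+1·2+4·2+4·1+1·6 = 40
T: 5·8 = 40 | 5·2+1·5+4·1+4·5+1·1 = 40
G: 5·6 = 30 | 5·1+1·2+4·0+4·4+1·7 = 30
M: 5·4 = 20 | 5·3+1·0+4·0+4·0+1·5 = 20
Y: 5·5 = 25 | 5·0+1·0+4·2+4·3+1·5 = 25
gcd(5,5,1,4,4,1) = 1

Coefficients: [5, 5, 1, 4, 4, 1]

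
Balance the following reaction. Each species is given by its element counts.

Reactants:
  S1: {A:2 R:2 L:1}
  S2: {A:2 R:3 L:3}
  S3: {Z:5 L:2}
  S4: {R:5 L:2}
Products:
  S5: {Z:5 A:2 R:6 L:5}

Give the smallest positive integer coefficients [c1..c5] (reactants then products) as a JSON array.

Coefficients: [3, 1, 4, 3, 4]

Z: 3·0+1·0+4·5+3·0 = 20 | 4·5 = 20
A: 3·2+1·2+4·0+3·0 = 8 | 4·2 = 8
R: 3·2+1·3+4·0+3·5 = 24 | 4·6 = 24
L: 3·1+1·3+4·2+3·2 = 20 | 4·5 = 20
gcd(3,1,4,3,4) = 1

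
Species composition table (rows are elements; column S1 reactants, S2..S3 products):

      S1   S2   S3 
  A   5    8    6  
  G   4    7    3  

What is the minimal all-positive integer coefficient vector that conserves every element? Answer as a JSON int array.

A: 6·5 = 30 | 3·8+1·6 = 30
G: 6·4 = 24 | 3·7+1·3 = 24
gcd(6,3,1) = 1

Coefficients: [6, 3, 1]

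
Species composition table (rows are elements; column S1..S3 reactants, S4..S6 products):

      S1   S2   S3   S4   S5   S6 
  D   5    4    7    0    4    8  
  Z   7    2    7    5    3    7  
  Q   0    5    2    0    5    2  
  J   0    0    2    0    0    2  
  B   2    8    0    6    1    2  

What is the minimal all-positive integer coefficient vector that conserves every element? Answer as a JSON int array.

D: 1·5+2·4+5·7 = 48 | 1·0+2·4+5·8 = 48
Z: 1·7+2·2+5·7 = 46 | 1·5+2·3+5·7 = 46
Q: 1·0+2·5+5·2 = 20 | 1·0+2·5+5·2 = 20
J: 1·0+2·0+5·2 = 10 | 1·0+2·0+5·2 = 10
B: 1·2+2·8+5·0 = 18 | 1·6+2·1+5·2 = 18
gcd(1,2,5,1,2,5) = 1

Coefficients: [1, 2, 5, 1, 2, 5]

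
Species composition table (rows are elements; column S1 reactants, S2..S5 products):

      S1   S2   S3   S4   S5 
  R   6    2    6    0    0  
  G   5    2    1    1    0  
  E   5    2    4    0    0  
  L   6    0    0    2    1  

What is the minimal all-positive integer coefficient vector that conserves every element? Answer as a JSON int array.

R: 2·6 = 12 | 3·2+1·6+3·0+6·0 = 12
G: 2·5 = 10 | 3·2+1·1+3·1+6·0 = 10
E: 2·5 = 10 | 3·2+1·4+3·0+6·0 = 10
L: 2·6 = 12 | 3·0+1·0+3·2+6·1 = 12
gcd(2,3,1,3,6) = 1

Coefficients: [2, 3, 1, 3, 6]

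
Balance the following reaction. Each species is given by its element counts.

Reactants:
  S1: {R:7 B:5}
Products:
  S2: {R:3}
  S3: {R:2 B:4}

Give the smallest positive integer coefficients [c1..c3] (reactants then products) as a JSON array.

Coefficients: [4, 6, 5]

R: 4·7 = 28 | 6·3+5·2 = 28
B: 4·5 = 20 | 6·0+5·4 = 20
gcd(4,6,5) = 1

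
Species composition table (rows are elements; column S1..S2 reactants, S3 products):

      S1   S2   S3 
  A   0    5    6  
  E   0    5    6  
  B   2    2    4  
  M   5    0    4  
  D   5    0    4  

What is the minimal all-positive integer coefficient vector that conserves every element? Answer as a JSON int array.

Coefficients: [4, 6, 5]

A: 4·0+6·5 = 30 | 5·6 = 30
E: 4·0+6·5 = 30 | 5·6 = 30
B: 4·2+6·2 = 20 | 5·4 = 20
M: 4·5+6·0 = 20 | 5·4 = 20
D: 4·5+6·0 = 20 | 5·4 = 20
gcd(4,6,5) = 1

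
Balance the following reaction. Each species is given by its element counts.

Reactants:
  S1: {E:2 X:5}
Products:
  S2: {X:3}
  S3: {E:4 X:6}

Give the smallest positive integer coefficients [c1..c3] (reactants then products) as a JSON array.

E: 6·2 = 12 | 4·0+3·4 = 12
X: 6·5 = 30 | 4·3+3·6 = 30
gcd(6,4,3) = 1

Coefficients: [6, 4, 3]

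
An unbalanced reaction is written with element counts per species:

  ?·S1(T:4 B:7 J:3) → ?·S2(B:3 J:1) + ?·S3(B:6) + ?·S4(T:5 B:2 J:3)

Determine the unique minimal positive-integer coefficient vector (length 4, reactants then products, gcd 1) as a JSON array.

T: 5·4 = 20 | 3·0+3·0+4·5 = 20
B: 5·7 = 35 | 3·3+3·6+4·2 = 35
J: 5·3 = 15 | 3·1+3·0+4·3 = 15
gcd(5,3,3,4) = 1

Coefficients: [5, 3, 3, 4]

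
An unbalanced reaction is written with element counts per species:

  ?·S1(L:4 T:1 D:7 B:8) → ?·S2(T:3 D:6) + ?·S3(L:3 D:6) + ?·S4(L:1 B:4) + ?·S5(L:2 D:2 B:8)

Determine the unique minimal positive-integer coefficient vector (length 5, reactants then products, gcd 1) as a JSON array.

Coefficients: [6, 2, 4, 6, 3]

L: 6·4 = 24 | 2·0+4·3+6·1+3·2 = 24
T: 6·1 = 6 | 2·3+4·0+6·0+3·0 = 6
D: 6·7 = 42 | 2·6+4·6+6·0+3·2 = 42
B: 6·8 = 48 | 2·0+4·0+6·4+3·8 = 48
gcd(6,2,4,6,3) = 1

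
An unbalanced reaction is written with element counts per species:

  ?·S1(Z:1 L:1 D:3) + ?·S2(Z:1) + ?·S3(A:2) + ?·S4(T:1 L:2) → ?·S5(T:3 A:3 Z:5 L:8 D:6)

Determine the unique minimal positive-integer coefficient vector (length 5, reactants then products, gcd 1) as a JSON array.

T: 4·0+6·0+3·0+6·1 = 6 | 2·3 = 6
A: 4·0+6·0+3·2+6·0 = 6 | 2·3 = 6
Z: 4·1+6·1+3·0+6·0 = 10 | 2·5 = 10
L: 4·1+6·0+3·0+6·2 = 16 | 2·8 = 16
D: 4·3+6·0+3·0+6·0 = 12 | 2·6 = 12
gcd(4,6,3,6,2) = 1

Coefficients: [4, 6, 3, 6, 2]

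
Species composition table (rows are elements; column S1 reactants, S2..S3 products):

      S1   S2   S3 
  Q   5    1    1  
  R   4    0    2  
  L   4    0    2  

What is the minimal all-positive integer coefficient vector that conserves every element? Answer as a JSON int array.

Q: 1·5 = 5 | 3·1+2·1 = 5
R: 1·4 = 4 | 3·0+2·2 = 4
L: 1·4 = 4 | 3·0+2·2 = 4
gcd(1,3,2) = 1

Coefficients: [1, 3, 2]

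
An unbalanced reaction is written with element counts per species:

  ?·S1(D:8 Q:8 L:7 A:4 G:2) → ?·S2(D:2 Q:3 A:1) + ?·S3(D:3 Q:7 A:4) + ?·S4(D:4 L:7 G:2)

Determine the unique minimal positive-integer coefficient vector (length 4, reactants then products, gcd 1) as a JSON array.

D: 5·8 = 40 | 4·2+4·3+5·4 = 40
Q: 5·8 = 40 | 4·3+4·7+5·0 = 40
L: 5·7 = 35 | 4·0+4·0+5·7 = 35
A: 5·4 = 20 | 4·1+4·4+5·0 = 20
G: 5·2 = 10 | 4·0+4·0+5·2 = 10
gcd(5,4,4,5) = 1

Coefficients: [5, 4, 4, 5]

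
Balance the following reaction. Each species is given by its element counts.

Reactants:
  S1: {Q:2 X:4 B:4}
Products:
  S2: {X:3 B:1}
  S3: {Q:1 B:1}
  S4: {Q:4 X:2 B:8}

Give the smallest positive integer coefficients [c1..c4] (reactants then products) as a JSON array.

Q: 5·2 = 10 | 6·0+6·1+1·4 = 10
X: 5·4 = 20 | 6·3+6·0+1·2 = 20
B: 5·4 = 20 | 6·1+6·1+1·8 = 20
gcd(5,6,6,1) = 1

Coefficients: [5, 6, 6, 1]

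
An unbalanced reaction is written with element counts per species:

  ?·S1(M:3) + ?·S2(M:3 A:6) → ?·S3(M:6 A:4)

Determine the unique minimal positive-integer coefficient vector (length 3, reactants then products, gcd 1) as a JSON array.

M: 4·3+2·3 = 18 | 3·6 = 18
A: 4·0+2·6 = 12 | 3·4 = 12
gcd(4,2,3) = 1

Coefficients: [4, 2, 3]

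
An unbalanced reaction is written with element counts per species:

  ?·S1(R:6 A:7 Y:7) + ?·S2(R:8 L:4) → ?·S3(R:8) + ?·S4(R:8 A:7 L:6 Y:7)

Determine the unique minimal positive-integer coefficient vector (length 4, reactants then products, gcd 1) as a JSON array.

R: 4·6+6·8 = 72 | 5·8+4·8 = 72
A: 4·7+6·0 = 28 | 5·0+4·7 = 28
L: 4·0+6·4 = 24 | 5·0+4·6 = 24
Y: 4·7+6·0 = 28 | 5·0+4·7 = 28
gcd(4,6,5,4) = 1

Coefficients: [4, 6, 5, 4]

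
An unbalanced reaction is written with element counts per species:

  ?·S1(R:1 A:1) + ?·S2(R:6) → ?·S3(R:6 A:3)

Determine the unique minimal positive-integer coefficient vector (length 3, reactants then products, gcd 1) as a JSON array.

R: 6·1+1·6 = 12 | 2·6 = 12
A: 6·1+1·0 = 6 | 2·3 = 6
gcd(6,1,2) = 1

Coefficients: [6, 1, 2]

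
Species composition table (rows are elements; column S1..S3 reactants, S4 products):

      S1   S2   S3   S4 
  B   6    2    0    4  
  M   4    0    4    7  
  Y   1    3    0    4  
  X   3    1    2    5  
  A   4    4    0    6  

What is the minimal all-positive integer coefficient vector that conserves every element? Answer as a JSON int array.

B: 1·6+5·2+6·0 = 16 | 4·4 = 16
M: 1·4+5·0+6·4 = 28 | 4·7 = 28
Y: 1·1+5·3+6·0 = 16 | 4·4 = 16
X: 1·3+5·1+6·2 = 20 | 4·5 = 20
A: 1·4+5·4+6·0 = 24 | 4·6 = 24
gcd(1,5,6,4) = 1

Coefficients: [1, 5, 6, 4]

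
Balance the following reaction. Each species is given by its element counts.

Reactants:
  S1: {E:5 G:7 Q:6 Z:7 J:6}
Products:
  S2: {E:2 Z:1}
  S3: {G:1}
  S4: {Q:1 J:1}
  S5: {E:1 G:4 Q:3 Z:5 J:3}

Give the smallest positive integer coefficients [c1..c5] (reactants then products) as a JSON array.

E: 1·5 = 5 | 2·2+3·0+3·0+1·1 = 5
G: 1·7 = 7 | 2·0+3·1+3·0+1·4 = 7
Q: 1·6 = 6 | 2·0+3·0+3·1+1·3 = 6
Z: 1·7 = 7 | 2·1+3·0+3·0+1·5 = 7
J: 1·6 = 6 | 2·0+3·0+3·1+1·3 = 6
gcd(1,2,3,3,1) = 1

Coefficients: [1, 2, 3, 3, 1]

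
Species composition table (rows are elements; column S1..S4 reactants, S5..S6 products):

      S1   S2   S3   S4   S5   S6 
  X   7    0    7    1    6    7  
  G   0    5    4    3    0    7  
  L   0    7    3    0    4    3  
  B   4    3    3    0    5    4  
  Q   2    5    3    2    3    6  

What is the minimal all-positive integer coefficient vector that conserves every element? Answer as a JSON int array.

X: 5·7+3·0+2·7+4·1 = 53 | 3·6+5·7 = 53
G: 5·0+3·5+2·4+4·3 = 35 | 3·0+5·7 = 35
L: 5·0+3·7+2·3+4·0 = 27 | 3·4+5·3 = 27
B: 5·4+3·3+2·3+4·0 = 35 | 3·5+5·4 = 35
Q: 5·2+3·5+2·3+4·2 = 39 | 3·3+5·6 = 39
gcd(5,3,2,4,3,5) = 1

Coefficients: [5, 3, 2, 4, 3, 5]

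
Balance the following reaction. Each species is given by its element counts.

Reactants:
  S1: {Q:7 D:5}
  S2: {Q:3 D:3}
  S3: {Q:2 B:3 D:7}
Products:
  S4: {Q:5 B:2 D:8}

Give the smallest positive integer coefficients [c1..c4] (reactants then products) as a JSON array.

Q: 1·7+5·3+4·2 = 30 | 6·5 = 30
B: 1·0+5·0+4·3 = 12 | 6·2 = 12
D: 1·5+5·3+4·7 = 48 | 6·8 = 48
gcd(1,5,4,6) = 1

Coefficients: [1, 5, 4, 6]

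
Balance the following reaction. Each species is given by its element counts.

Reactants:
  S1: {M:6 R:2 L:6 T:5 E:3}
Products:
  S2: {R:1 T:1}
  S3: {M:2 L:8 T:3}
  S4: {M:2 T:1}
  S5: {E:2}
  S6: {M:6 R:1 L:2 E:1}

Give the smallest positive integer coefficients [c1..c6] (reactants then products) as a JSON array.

M: 3·6 = 18 | 5·0+2·2+4·2+4·0+1·6 = 18
R: 3·2 = 6 | 5·1+2·0+4·0+4·0+1·1 = 6
L: 3·6 = 18 | 5·0+2·8+4·0+4·0+1·2 = 18
T: 3·5 = 15 | 5·1+2·3+4·1+4·0+1·0 = 15
E: 3·3 = 9 | 5·0+2·0+4·0+4·2+1·1 = 9
gcd(3,5,2,4,4,1) = 1

Coefficients: [3, 5, 2, 4, 4, 1]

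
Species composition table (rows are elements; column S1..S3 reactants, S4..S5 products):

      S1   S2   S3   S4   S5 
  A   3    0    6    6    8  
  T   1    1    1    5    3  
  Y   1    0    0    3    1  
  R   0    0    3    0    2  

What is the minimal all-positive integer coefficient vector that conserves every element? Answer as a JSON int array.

A: 6·3+6·0+2·6 = 30 | 1·6+3·8 = 30
T: 6·1+6·1+2·1 = 14 | 1·5+3·3 = 14
Y: 6·1+6·0+2·0 = 6 | 1·3+3·1 = 6
R: 6·0+6·0+2·3 = 6 | 1·0+3·2 = 6
gcd(6,6,2,1,3) = 1

Coefficients: [6, 6, 2, 1, 3]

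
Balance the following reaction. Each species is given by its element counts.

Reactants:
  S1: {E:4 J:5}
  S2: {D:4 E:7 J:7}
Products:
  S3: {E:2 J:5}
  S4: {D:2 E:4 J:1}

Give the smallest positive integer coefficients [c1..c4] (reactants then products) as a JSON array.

D: 3·0+2·4 = 8 | 5·0+4·2 = 8
E: 3·4+2·7 = 26 | 5·2+4·4 = 26
J: 3·5+2·7 = 29 | 5·5+4·1 = 29
gcd(3,2,5,4) = 1

Coefficients: [3, 2, 5, 4]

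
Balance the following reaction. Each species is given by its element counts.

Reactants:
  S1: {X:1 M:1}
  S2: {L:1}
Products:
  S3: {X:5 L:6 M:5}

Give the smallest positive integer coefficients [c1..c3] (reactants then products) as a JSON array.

X: 5·1+6·0 = 5 | 1·5 = 5
L: 5·0+6·1 = 6 | 1·6 = 6
M: 5·1+6·0 = 5 | 1·5 = 5
gcd(5,6,1) = 1

Coefficients: [5, 6, 1]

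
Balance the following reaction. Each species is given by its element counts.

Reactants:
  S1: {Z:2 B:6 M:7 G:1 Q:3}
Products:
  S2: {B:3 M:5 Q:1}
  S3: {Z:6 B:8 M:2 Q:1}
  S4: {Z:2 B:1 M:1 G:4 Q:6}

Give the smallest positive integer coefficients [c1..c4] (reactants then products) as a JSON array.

Coefficients: [4, 5, 1, 1]

Z: 4·2 = 8 | 5·0+1·6+1·2 = 8
B: 4·6 = 24 | 5·3+1·8+1·1 = 24
M: 4·7 = 28 | 5·5+1·2+1·1 = 28
G: 4·1 = 4 | 5·0+1·0+1·4 = 4
Q: 4·3 = 12 | 5·1+1·1+1·6 = 12
gcd(4,5,1,1) = 1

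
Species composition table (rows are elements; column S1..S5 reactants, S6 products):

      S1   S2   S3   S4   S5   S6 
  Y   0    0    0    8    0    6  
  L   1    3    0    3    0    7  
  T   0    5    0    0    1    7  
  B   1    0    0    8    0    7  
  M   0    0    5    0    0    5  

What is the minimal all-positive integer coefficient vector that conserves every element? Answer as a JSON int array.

Coefficients: [4, 5, 4, 3, 3, 4]

Y: 4·0+5·0+4·0+3·8+3·0 = 24 | 4·6 = 24
L: 4·1+5·3+4·0+3·3+3·0 = 28 | 4·7 = 28
T: 4·0+5·5+4·0+3·0+3·1 = 28 | 4·7 = 28
B: 4·1+5·0+4·0+3·8+3·0 = 28 | 4·7 = 28
M: 4·0+5·0+4·5+3·0+3·0 = 20 | 4·5 = 20
gcd(4,5,4,3,3,4) = 1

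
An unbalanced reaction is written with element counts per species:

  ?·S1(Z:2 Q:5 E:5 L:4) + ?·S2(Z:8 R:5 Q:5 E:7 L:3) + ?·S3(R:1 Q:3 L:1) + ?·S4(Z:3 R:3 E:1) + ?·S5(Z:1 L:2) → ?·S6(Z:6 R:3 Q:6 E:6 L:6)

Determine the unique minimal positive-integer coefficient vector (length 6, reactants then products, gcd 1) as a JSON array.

Z: 2·2+1·8+1·0+1·3+3·1 = 18 | 3·6 = 18
R: 2·0+1·5+1·1+1·3+3·0 = 9 | 3·3 = 9
Q: 2·5+1·5+1·3+1·0+3·0 = 18 | 3·6 = 18
E: 2·5+1·7+1·0+1·1+3·0 = 18 | 3·6 = 18
L: 2·4+1·3+1·1+1·0+3·2 = 18 | 3·6 = 18
gcd(2,1,1,1,3,3) = 1

Coefficients: [2, 1, 1, 1, 3, 3]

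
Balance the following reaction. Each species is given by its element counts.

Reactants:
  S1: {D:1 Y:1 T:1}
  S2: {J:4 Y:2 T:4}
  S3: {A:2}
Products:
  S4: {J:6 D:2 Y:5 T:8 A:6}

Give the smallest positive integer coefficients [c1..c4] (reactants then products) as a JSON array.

J: 4·0+3·4+6·0 = 12 | 2·6 = 12
D: 4·1+3·0+6·0 = 4 | 2·2 = 4
Y: 4·1+3·2+6·0 = 10 | 2·5 = 10
T: 4·1+3·4+6·0 = 16 | 2·8 = 16
A: 4·0+3·0+6·2 = 12 | 2·6 = 12
gcd(4,3,6,2) = 1

Coefficients: [4, 3, 6, 2]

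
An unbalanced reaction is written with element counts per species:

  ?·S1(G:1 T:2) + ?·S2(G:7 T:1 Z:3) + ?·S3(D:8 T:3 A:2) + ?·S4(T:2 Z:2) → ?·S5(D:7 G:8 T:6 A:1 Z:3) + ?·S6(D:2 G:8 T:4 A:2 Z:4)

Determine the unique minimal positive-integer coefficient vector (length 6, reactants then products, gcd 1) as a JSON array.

Coefficients: [6, 6, 4, 1, 4, 2]

D: 6·0+6·0+4·8+1·0 = 32 | 4·7+2·2 = 32
G: 6·1+6·7+4·0+1·0 = 48 | 4·8+2·8 = 48
T: 6·2+6·1+4·3+1·2 = 32 | 4·6+2·4 = 32
A: 6·0+6·0+4·2+1·0 = 8 | 4·1+2·2 = 8
Z: 6·0+6·3+4·0+1·2 = 20 | 4·3+2·4 = 20
gcd(6,6,4,1,4,2) = 1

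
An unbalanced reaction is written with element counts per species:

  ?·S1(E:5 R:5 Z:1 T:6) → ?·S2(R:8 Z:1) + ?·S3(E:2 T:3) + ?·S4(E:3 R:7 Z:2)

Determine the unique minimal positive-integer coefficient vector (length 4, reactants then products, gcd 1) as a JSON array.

E: 3·5 = 15 | 1·0+6·2+1·3 = 15
R: 3·5 = 15 | 1·8+6·0+1·7 = 15
Z: 3·1 = 3 | 1·1+6·0+1·2 = 3
T: 3·6 = 18 | 1·0+6·3+1·0 = 18
gcd(3,1,6,1) = 1

Coefficients: [3, 1, 6, 1]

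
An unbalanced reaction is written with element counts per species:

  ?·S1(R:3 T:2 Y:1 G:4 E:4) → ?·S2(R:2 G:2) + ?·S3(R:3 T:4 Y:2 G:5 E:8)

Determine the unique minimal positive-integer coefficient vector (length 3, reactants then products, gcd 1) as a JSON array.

Coefficients: [4, 3, 2]

R: 4·3 = 12 | 3·2+2·3 = 12
T: 4·2 = 8 | 3·0+2·4 = 8
Y: 4·1 = 4 | 3·0+2·2 = 4
G: 4·4 = 16 | 3·2+2·5 = 16
E: 4·4 = 16 | 3·0+2·8 = 16
gcd(4,3,2) = 1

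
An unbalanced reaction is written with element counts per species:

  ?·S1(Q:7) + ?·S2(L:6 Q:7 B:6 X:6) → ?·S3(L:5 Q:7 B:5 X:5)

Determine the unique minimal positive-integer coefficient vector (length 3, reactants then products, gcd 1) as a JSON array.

L: 1·0+5·6 = 30 | 6·5 = 30
Q: 1·7+5·7 = 42 | 6·7 = 42
B: 1·0+5·6 = 30 | 6·5 = 30
X: 1·0+5·6 = 30 | 6·5 = 30
gcd(1,5,6) = 1

Coefficients: [1, 5, 6]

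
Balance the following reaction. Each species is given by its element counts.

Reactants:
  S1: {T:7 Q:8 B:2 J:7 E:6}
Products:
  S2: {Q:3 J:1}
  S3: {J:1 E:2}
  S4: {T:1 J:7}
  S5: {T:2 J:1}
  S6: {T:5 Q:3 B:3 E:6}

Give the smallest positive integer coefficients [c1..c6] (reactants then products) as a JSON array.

Coefficients: [3, 6, 3, 1, 5, 2]

T: 3·7 = 21 | 6·0+3·0+1·1+5·2+2·5 = 21
Q: 3·8 = 24 | 6·3+3·0+1·0+5·0+2·3 = 24
B: 3·2 = 6 | 6·0+3·0+1·0+5·0+2·3 = 6
J: 3·7 = 21 | 6·1+3·1+1·7+5·1+2·0 = 21
E: 3·6 = 18 | 6·0+3·2+1·0+5·0+2·6 = 18
gcd(3,6,3,1,5,2) = 1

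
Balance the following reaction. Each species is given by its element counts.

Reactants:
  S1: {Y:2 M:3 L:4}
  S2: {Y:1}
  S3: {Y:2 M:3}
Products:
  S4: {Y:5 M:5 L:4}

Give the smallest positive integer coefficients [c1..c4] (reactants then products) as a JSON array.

Coefficients: [3, 5, 2, 3]

Y: 3·2+5·1+2·2 = 15 | 3·5 = 15
M: 3·3+5·0+2·3 = 15 | 3·5 = 15
L: 3·4+5·0+2·0 = 12 | 3·4 = 12
gcd(3,5,2,3) = 1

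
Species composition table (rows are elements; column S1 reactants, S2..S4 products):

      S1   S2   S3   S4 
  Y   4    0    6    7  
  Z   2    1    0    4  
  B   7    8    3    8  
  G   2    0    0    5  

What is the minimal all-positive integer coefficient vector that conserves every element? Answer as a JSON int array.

Coefficients: [5, 2, 1, 2]

Y: 5·4 = 20 | 2·0+1·6+2·7 = 20
Z: 5·2 = 10 | 2·1+1·0+2·4 = 10
B: 5·7 = 35 | 2·8+1·3+2·8 = 35
G: 5·2 = 10 | 2·0+1·0+2·5 = 10
gcd(5,2,1,2) = 1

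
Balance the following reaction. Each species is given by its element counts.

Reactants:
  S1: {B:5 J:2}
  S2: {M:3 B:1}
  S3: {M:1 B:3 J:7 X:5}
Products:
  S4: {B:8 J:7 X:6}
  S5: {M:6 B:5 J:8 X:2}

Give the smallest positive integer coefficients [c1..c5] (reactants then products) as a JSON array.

Coefficients: [5, 4, 6, 4, 3]

M: 5·0+4·3+6·1 = 18 | 4·0+3·6 = 18
B: 5·5+4·1+6·3 = 47 | 4·8+3·5 = 47
J: 5·2+4·0+6·7 = 52 | 4·7+3·8 = 52
X: 5·0+4·0+6·5 = 30 | 4·6+3·2 = 30
gcd(5,4,6,4,3) = 1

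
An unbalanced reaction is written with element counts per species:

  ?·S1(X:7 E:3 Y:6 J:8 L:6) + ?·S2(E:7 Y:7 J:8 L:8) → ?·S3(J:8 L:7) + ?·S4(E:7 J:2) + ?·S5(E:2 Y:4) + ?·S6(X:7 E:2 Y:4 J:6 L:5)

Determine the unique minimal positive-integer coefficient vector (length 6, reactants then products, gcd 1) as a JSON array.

Coefficients: [5, 2, 3, 1, 6, 5]

X: 5·7+2·0 = 35 | 3·0+1·0+6·0+5·7 = 35
E: 5·3+2·7 = 29 | 3·0+1·7+6·2+5·2 = 29
Y: 5·6+2·7 = 44 | 3·0+1·0+6·4+5·4 = 44
J: 5·8+2·8 = 56 | 3·8+1·2+6·0+5·6 = 56
L: 5·6+2·8 = 46 | 3·7+1·0+6·0+5·5 = 46
gcd(5,2,3,1,6,5) = 1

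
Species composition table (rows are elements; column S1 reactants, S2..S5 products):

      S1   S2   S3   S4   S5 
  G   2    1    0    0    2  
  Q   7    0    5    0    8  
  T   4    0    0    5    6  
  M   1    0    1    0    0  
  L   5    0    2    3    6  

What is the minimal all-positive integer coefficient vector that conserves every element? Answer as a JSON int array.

G: 4·2 = 8 | 6·1+4·0+2·0+1·2 = 8
Q: 4·7 = 28 | 6·0+4·5+2·0+1·8 = 28
T: 4·4 = 16 | 6·0+4·0+2·5+1·6 = 16
M: 4·1 = 4 | 6·0+4·1+2·0+1·0 = 4
L: 4·5 = 20 | 6·0+4·2+2·3+1·6 = 20
gcd(4,6,4,2,1) = 1

Coefficients: [4, 6, 4, 2, 1]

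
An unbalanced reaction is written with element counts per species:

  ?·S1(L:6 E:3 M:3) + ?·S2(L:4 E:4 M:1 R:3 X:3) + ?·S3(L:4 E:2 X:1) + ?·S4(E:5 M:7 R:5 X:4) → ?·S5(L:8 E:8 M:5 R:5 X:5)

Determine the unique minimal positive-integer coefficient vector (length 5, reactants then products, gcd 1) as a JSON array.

L: 2·6+5·4+2·4+2·0 = 40 | 5·8 = 40
E: 2·3+5·4+2·2+2·5 = 40 | 5·8 = 40
M: 2·3+5·1+2·0+2·7 = 25 | 5·5 = 25
R: 2·0+5·3+2·0+2·5 = 25 | 5·5 = 25
X: 2·0+5·3+2·1+2·4 = 25 | 5·5 = 25
gcd(2,5,2,2,5) = 1

Coefficients: [2, 5, 2, 2, 5]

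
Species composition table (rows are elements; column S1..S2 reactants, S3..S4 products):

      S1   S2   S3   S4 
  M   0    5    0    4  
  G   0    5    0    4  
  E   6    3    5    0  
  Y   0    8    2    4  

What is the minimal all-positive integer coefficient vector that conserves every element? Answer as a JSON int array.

Coefficients: [3, 4, 6, 5]

M: 3·0+4·5 = 20 | 6·0+5·4 = 20
G: 3·0+4·5 = 20 | 6·0+5·4 = 20
E: 3·6+4·3 = 30 | 6·5+5·0 = 30
Y: 3·0+4·8 = 32 | 6·2+5·4 = 32
gcd(3,4,6,5) = 1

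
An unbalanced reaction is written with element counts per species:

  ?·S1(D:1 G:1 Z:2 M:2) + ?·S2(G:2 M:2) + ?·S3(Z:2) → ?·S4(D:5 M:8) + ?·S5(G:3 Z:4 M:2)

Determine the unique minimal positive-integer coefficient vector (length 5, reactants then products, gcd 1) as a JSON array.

Coefficients: [5, 2, 1, 1, 3]

D: 5·1+2·0+1·0 = 5 | 1·5+3·0 = 5
G: 5·1+2·2+1·0 = 9 | 1·0+3·3 = 9
Z: 5·2+2·0+1·2 = 12 | 1·0+3·4 = 12
M: 5·2+2·2+1·0 = 14 | 1·8+3·2 = 14
gcd(5,2,1,1,3) = 1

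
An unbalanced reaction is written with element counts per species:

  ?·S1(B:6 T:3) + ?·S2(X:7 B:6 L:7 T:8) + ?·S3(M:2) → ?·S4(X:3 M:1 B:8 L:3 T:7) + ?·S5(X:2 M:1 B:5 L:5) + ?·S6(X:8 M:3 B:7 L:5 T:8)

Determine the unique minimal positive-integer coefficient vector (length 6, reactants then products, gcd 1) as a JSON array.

X: 6·0+4·7+5·0 = 28 | 6·3+1·2+1·8 = 28
M: 6·0+4·0+5·2 = 10 | 6·1+1·1+1·3 = 10
B: 6·6+4·6+5·0 = 60 | 6·8+1·5+1·7 = 60
L: 6·0+4·7+5·0 = 28 | 6·3+1·5+1·5 = 28
T: 6·3+4·8+5·0 = 50 | 6·7+1·0+1·8 = 50
gcd(6,4,5,6,1,1) = 1

Coefficients: [6, 4, 5, 6, 1, 1]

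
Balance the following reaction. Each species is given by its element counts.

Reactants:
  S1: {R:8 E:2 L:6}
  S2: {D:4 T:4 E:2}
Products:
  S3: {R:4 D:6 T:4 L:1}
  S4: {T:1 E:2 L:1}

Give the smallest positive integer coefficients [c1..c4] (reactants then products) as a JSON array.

Coefficients: [1, 3, 2, 4]

R: 1·8+3·0 = 8 | 2·4+4·0 = 8
D: 1·0+3·4 = 12 | 2·6+4·0 = 12
T: 1·0+3·4 = 12 | 2·4+4·1 = 12
E: 1·2+3·2 = 8 | 2·0+4·2 = 8
L: 1·6+3·0 = 6 | 2·1+4·1 = 6
gcd(1,3,2,4) = 1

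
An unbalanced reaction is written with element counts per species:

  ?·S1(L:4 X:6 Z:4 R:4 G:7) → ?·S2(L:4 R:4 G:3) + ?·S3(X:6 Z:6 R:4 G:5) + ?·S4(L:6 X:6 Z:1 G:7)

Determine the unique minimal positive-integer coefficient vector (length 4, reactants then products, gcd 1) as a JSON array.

L: 5·4 = 20 | 2·4+3·0+2·6 = 20
X: 5·6 = 30 | 2·0+3·6+2·6 = 30
Z: 5·4 = 20 | 2·0+3·6+2·1 = 20
R: 5·4 = 20 | 2·4+3·4+2·0 = 20
G: 5·7 = 35 | 2·3+3·5+2·7 = 35
gcd(5,2,3,2) = 1

Coefficients: [5, 2, 3, 2]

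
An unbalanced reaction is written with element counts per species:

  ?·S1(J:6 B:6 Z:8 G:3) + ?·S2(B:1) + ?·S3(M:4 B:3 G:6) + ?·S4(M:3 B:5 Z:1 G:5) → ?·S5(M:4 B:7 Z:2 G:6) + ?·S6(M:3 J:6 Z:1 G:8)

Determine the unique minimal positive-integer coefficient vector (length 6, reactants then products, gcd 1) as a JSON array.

Coefficients: [1, 5, 4, 1, 4, 1]

M: 1·0+5·0+4·4+1·3 = 19 | 4·4+1·3 = 19
J: 1·6+5·0+4·0+1·0 = 6 | 4·0+1·6 = 6
B: 1·6+5·1+4·3+1·5 = 28 | 4·7+1·0 = 28
Z: 1·8+5·0+4·0+1·1 = 9 | 4·2+1·1 = 9
G: 1·3+5·0+4·6+1·5 = 32 | 4·6+1·8 = 32
gcd(1,5,4,1,4,1) = 1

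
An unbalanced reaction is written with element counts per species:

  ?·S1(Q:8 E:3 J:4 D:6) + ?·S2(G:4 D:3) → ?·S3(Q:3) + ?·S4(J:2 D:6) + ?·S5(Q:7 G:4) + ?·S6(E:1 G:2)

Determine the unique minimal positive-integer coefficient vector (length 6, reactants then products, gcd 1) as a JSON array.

Q: 2·8+4·0 = 16 | 3·3+4·0+1·7+6·0 = 16
E: 2·3+4·0 = 6 | 3·0+4·0+1·0+6·1 = 6
G: 2·0+4·4 = 16 | 3·0+4·0+1·4+6·2 = 16
J: 2·4+4·0 = 8 | 3·0+4·2+1·0+6·0 = 8
D: 2·6+4·3 = 24 | 3·0+4·6+1·0+6·0 = 24
gcd(2,4,3,4,1,6) = 1

Coefficients: [2, 4, 3, 4, 1, 6]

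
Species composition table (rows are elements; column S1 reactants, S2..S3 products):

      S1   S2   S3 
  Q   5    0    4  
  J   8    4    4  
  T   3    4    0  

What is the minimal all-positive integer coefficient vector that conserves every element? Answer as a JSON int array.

Coefficients: [4, 3, 5]

Q: 4·5 = 20 | 3·0+5·4 = 20
J: 4·8 = 32 | 3·4+5·4 = 32
T: 4·3 = 12 | 3·4+5·0 = 12
gcd(4,3,5) = 1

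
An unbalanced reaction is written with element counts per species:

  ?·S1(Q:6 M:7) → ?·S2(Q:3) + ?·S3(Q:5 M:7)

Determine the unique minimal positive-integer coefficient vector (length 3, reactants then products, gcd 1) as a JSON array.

Q: 3·6 = 18 | 1·3+3·5 = 18
M: 3·7 = 21 | 1·0+3·7 = 21
gcd(3,1,3) = 1

Coefficients: [3, 1, 3]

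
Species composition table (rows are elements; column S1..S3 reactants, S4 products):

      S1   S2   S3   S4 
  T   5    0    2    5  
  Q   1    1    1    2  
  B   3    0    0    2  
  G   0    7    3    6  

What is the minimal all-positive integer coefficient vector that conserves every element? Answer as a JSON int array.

T: 4·5+3·0+5·2 = 30 | 6·5 = 30
Q: 4·1+3·1+5·1 = 12 | 6·2 = 12
B: 4·3+3·0+5·0 = 12 | 6·2 = 12
G: 4·0+3·7+5·3 = 36 | 6·6 = 36
gcd(4,3,5,6) = 1

Coefficients: [4, 3, 5, 6]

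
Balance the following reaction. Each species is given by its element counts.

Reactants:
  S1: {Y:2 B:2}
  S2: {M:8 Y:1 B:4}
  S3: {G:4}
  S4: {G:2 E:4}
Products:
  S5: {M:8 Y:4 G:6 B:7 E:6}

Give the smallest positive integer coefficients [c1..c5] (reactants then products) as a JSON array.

Coefficients: [6, 4, 3, 6, 4]

M: 6·0+4·8+3·0+6·0 = 32 | 4·8 = 32
Y: 6·2+4·1+3·0+6·0 = 16 | 4·4 = 16
G: 6·0+4·0+3·4+6·2 = 24 | 4·6 = 24
B: 6·2+4·4+3·0+6·0 = 28 | 4·7 = 28
E: 6·0+4·0+3·0+6·4 = 24 | 4·6 = 24
gcd(6,4,3,6,4) = 1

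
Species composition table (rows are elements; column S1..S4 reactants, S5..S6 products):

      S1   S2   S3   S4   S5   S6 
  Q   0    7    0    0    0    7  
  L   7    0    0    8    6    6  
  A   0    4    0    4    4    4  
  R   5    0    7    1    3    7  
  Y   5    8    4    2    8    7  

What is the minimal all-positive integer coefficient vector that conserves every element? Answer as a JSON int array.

Coefficients: [2, 4, 4, 5, 5, 4]

Q: 2·0+4·7+4·0+5·0 = 28 | 5·0+4·7 = 28
L: 2·7+4·0+4·0+5·8 = 54 | 5·6+4·6 = 54
A: 2·0+4·4+4·0+5·4 = 36 | 5·4+4·4 = 36
R: 2·5+4·0+4·7+5·1 = 43 | 5·3+4·7 = 43
Y: 2·5+4·8+4·4+5·2 = 68 | 5·8+4·7 = 68
gcd(2,4,4,5,5,4) = 1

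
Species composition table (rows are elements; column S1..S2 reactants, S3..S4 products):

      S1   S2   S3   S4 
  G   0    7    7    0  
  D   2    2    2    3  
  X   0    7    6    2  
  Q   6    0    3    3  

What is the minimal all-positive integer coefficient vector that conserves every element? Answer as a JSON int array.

Coefficients: [3, 4, 4, 2]

G: 3·0+4·7 = 28 | 4·7+2·0 = 28
D: 3·2+4·2 = 14 | 4·2+2·3 = 14
X: 3·0+4·7 = 28 | 4·6+2·2 = 28
Q: 3·6+4·0 = 18 | 4·3+2·3 = 18
gcd(3,4,4,2) = 1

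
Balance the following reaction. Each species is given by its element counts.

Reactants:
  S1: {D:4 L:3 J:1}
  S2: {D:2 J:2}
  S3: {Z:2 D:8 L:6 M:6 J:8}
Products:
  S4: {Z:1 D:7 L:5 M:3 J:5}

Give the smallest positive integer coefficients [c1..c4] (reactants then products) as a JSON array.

Z: 4·0+1·0+3·2 = 6 | 6·1 = 6
D: 4·4+1·2+3·8 = 42 | 6·7 = 42
L: 4·3+1·0+3·6 = 30 | 6·5 = 30
M: 4·0+1·0+3·6 = 18 | 6·3 = 18
J: 4·1+1·2+3·8 = 30 | 6·5 = 30
gcd(4,1,3,6) = 1

Coefficients: [4, 1, 3, 6]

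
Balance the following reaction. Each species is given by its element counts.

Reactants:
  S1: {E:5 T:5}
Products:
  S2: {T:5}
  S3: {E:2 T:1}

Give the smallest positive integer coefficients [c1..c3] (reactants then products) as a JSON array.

E: 2·5 = 10 | 1·0+5·2 = 10
T: 2·5 = 10 | 1·5+5·1 = 10
gcd(2,1,5) = 1

Coefficients: [2, 1, 5]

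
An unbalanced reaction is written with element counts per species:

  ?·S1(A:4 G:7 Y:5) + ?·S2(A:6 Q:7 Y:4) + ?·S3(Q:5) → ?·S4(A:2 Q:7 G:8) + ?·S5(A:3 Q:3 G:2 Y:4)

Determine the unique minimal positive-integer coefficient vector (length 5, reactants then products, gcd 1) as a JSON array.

Coefficients: [4, 1, 5, 2, 6]

A: 4·4+1·6+5·0 = 22 | 2·2+6·3 = 22
Q: 4·0+1·7+5·5 = 32 | 2·7+6·3 = 32
G: 4·7+1·0+5·0 = 28 | 2·8+6·2 = 28
Y: 4·5+1·4+5·0 = 24 | 2·0+6·4 = 24
gcd(4,1,5,2,6) = 1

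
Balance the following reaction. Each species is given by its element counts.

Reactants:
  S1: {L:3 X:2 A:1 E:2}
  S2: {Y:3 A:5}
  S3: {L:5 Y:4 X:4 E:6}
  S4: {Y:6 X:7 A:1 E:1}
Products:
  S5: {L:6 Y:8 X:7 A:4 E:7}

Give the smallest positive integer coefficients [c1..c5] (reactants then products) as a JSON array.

L: 1·3+2·0+3·5+1·0 = 18 | 3·6 = 18
Y: 1·0+2·3+3·4+1·6 = 24 | 3·8 = 24
X: 1·2+2·0+3·4+1·7 = 21 | 3·7 = 21
A: 1·1+2·5+3·0+1·1 = 12 | 3·4 = 12
E: 1·2+2·0+3·6+1·1 = 21 | 3·7 = 21
gcd(1,2,3,1,3) = 1

Coefficients: [1, 2, 3, 1, 3]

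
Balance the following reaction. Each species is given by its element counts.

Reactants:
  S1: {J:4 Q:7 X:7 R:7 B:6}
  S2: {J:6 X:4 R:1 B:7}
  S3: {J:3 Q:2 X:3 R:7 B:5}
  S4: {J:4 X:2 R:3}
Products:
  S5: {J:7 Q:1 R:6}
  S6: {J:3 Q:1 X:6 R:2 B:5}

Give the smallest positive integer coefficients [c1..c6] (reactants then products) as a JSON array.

J: 1·4+2·6+1·3+6·4 = 43 | 4·7+5·3 = 43
Q: 1·7+2·0+1·2+6·0 = 9 | 4·1+5·1 = 9
X: 1·7+2·4+1·3+6·2 = 30 | 4·0+5·6 = 30
R: 1·7+2·1+1·7+6·3 = 34 | 4·6+5·2 = 34
B: 1·6+2·7+1·5+6·0 = 25 | 4·0+5·5 = 25
gcd(1,2,1,6,4,5) = 1

Coefficients: [1, 2, 1, 6, 4, 5]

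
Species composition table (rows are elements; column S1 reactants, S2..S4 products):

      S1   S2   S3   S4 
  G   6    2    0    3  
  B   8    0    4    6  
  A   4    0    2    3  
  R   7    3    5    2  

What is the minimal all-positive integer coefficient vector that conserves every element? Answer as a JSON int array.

G: 5·6 = 30 | 6·2+1·0+6·3 = 30
B: 5·8 = 40 | 6·0+1·4+6·6 = 40
A: 5·4 = 20 | 6·0+1·2+6·3 = 20
R: 5·7 = 35 | 6·3+1·5+6·2 = 35
gcd(5,6,1,6) = 1

Coefficients: [5, 6, 1, 6]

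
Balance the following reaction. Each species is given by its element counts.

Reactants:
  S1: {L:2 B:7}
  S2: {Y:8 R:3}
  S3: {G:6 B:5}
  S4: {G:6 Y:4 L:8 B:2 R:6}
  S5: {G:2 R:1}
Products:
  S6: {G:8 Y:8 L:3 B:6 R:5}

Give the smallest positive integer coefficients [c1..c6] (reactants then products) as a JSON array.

G: 1·0+5·0+5·6+2·6+3·2 = 48 | 6·8 = 48
Y: 1·0+5·8+5·0+2·4+3·0 = 48 | 6·8 = 48
L: 1·2+5·0+5·0+2·8+3·0 = 18 | 6·3 = 18
B: 1·7+5·0+5·5+2·2+3·0 = 36 | 6·6 = 36
R: 1·0+5·3+5·0+2·6+3·1 = 30 | 6·5 = 30
gcd(1,5,5,2,3,6) = 1

Coefficients: [1, 5, 5, 2, 3, 6]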